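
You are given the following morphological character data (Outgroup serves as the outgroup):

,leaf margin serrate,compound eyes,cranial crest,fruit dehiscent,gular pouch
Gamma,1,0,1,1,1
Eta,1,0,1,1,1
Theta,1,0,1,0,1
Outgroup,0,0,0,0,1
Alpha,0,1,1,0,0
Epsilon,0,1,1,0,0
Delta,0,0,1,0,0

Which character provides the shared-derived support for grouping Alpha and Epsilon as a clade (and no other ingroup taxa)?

Character polarity is set by the outgroup: the derived state is whichever differs from the outgroup's state, so for gular pouch the derived state is '0', and for the remaining characters it is '1'.
leaf margin serrate (derived state '1') is shared by Eta, Gamma, and Theta — a synapomorphy uniting that clade.
compound eyes: derived state '1' in Alpha and Epsilon only — synapomorphy for {Alpha, Epsilon}.
All ingroup taxa share the derived state '1' for cranial crest; it defines the ingroup but does not resolve relationships within it.
fruit dehiscent: derived state '1' in Eta and Gamma only — synapomorphy for {Eta, Gamma}.
gular pouch (derived state '0') is shared by Alpha, Delta, and Epsilon — a synapomorphy uniting that clade.
Most parsimonious ingroup topology: ((Theta,(Gamma,Eta)),(Delta,(Alpha,Epsilon))).
The clade {Alpha, Epsilon} is supported by compound eyes: its derived state '1' occurs in exactly those taxa and in no other taxon (including the outgroup).

compound eyes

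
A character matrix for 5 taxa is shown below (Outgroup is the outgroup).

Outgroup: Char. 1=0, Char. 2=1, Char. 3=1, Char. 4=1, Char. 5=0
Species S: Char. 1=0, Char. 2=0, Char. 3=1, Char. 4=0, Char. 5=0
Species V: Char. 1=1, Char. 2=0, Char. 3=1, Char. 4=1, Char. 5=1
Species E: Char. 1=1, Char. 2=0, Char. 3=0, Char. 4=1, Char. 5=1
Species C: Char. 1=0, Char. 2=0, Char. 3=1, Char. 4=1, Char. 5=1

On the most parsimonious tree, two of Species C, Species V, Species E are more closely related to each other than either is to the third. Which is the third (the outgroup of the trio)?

Character polarity is set by the outgroup: the derived state is whichever differs from the outgroup's state, so for Char. 2, Char. 3, Char. 4 the derived state is '0', and for the remaining characters it is '1'.
Only Species E and Species V show the derived state '1' for Char. 1, supporting them as a clade.
Char. 2 (derived state '0') is shared by all ingroup taxa — unites the whole ingroup.
Char. 3 (derived state '0') is unique to Species E (autapomorphy; uninformative for grouping).
Char. 4 (derived state '0') is unique to Species S (autapomorphy; uninformative for grouping).
Char. 5 (derived state '1') is shared by Species C, Species E, and Species V — a synapomorphy uniting that clade.
Most parsimonious ingroup topology: (Species S,((Species V,Species E),Species C)).
Species V and Species E share a more recent common ancestor with each other than either does with Species C, so Species C is the least closely related of the three.

Species C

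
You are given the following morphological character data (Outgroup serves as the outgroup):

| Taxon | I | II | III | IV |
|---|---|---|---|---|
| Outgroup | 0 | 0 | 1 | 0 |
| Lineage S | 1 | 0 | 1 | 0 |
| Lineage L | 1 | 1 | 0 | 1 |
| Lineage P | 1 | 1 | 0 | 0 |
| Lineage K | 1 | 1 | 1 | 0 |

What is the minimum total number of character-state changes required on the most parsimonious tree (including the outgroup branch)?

Character polarity is set by the outgroup: the derived state is whichever differs from the outgroup's state, so for III the derived state is '0', and for the remaining characters it is '1'.
All ingroup taxa share the derived state '1' for I; it defines the ingroup but does not resolve relationships within it.
Only Lineage K, Lineage L, and Lineage P show the derived state '1' for II, supporting them as a clade.
Only Lineage L and Lineage P show the derived state '0' for III, supporting them as a clade.
IV: derived state '1' in Lineage L only — an autapomorphy, so it tells us nothing about relationships among taxa.
Most parsimonious ingroup topology: (Lineage S,((Lineage L,Lineage P),Lineage K)).
Changes per character on this tree: I: 1; II: 1; III: 1; IV: 1.
Total = 4.

4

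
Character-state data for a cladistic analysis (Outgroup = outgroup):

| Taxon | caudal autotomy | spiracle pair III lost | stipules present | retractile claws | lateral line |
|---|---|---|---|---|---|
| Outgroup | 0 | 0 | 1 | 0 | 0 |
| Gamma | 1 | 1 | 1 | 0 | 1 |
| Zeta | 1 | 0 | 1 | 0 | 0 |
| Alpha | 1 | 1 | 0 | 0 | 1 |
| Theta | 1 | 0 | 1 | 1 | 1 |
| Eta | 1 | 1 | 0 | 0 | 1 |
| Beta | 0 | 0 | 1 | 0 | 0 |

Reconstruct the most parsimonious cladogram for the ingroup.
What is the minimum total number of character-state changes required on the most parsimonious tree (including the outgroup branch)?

Character polarity is set by the outgroup: the derived state is whichever differs from the outgroup's state, so for stipules present the derived state is '0', and for the remaining characters it is '1'.
caudal autotomy (derived state '1') is shared by Alpha, Eta, Gamma, Theta, and Zeta — a synapomorphy uniting that clade.
spiracle pair III lost (derived state '1') is shared by Alpha, Eta, and Gamma — a synapomorphy uniting that clade.
stipules present (derived state '0') is shared by Alpha and Eta — a synapomorphy uniting that clade.
retractile claws (derived state '1') is unique to Theta (autapomorphy; uninformative for grouping).
lateral line: derived state '1' in Alpha, Eta, Gamma, and Theta only — synapomorphy for {Alpha, Eta, Gamma, Theta}.
Most parsimonious ingroup topology: ((((Gamma,(Alpha,Eta)),Theta),Zeta),Beta).
Changes per character on this tree: caudal autotomy: 1; spiracle pair III lost: 1; stipules present: 1; retractile claws: 1; lateral line: 1.
Total = 5.

5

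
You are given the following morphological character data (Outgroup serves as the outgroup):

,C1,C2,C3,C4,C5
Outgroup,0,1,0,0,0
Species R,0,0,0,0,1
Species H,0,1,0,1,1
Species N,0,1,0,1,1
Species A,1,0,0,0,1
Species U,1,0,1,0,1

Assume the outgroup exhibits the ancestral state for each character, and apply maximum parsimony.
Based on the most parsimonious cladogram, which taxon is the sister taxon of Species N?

Species H

Character polarity is set by the outgroup: the derived state is whichever differs from the outgroup's state, so for C2 the derived state is '0', and for the remaining characters it is '1'.
C1 (derived state '1') is shared by Species A and Species U — a synapomorphy uniting that clade.
Only Species A, Species R, and Species U show the derived state '0' for C2, supporting them as a clade.
C3 (derived state '1') is unique to Species U (autapomorphy; uninformative for grouping).
Only Species H and Species N show the derived state '1' for C4, supporting them as a clade.
All ingroup taxa share the derived state '1' for C5; it defines the ingroup but does not resolve relationships within it.
Most parsimonious ingroup topology: ((Species H,Species N),((Species U,Species A),Species R)).
Species N and Species H form a cherry on this tree, so they are sister taxa.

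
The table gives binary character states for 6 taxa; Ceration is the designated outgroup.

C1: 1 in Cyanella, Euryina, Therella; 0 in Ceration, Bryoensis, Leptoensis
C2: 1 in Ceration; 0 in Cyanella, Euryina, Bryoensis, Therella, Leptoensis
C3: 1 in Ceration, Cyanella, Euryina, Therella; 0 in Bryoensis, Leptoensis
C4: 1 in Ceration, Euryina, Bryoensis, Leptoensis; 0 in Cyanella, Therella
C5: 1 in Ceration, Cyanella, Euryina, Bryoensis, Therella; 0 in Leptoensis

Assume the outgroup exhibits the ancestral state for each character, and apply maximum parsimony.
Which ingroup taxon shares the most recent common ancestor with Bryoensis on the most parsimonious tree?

Character polarity is set by the outgroup: the derived state is whichever differs from the outgroup's state, so for C2, C3, C4, C5 the derived state is '0', and for the remaining characters it is '1'.
C1: derived state '1' in Cyanella, Euryina, and Therella only — synapomorphy for {Cyanella, Euryina, Therella}.
C2 (derived state '0') is shared by all ingroup taxa — unites the whole ingroup.
C3: derived state '0' in Bryoensis and Leptoensis only — synapomorphy for {Bryoensis, Leptoensis}.
C4 (derived state '0') is shared by Cyanella and Therella — a synapomorphy uniting that clade.
C5 (derived state '0') is unique to Leptoensis (autapomorphy; uninformative for grouping).
Most parsimonious ingroup topology: (((Cyanella,Therella),Euryina),(Bryoensis,Leptoensis)).
Bryoensis and Leptoensis form a cherry on this tree, so they are sister taxa.

Leptoensis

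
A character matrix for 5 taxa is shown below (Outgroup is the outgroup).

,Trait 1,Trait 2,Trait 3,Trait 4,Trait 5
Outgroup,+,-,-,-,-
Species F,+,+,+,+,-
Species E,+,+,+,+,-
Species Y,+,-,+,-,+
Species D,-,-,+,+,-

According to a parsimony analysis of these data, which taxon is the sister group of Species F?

Character polarity is set by the outgroup: the derived state is whichever differs from the outgroup's state, so for Trait 1 the derived state is '-', and for the remaining characters it is '+'.
Trait 1: derived state '-' in Species D only — an autapomorphy, so it tells us nothing about relationships among taxa.
Trait 2 (derived state '+') is shared by Species E and Species F — a synapomorphy uniting that clade.
Trait 3 (derived state '+') is shared by all ingroup taxa — unites the whole ingroup.
Only Species D, Species E, and Species F show the derived state '+' for Trait 4, supporting them as a clade.
Trait 5: derived state '+' in Species Y only — an autapomorphy, so it tells us nothing about relationships among taxa.
Most parsimonious ingroup topology: (((Species F,Species E),Species D),Species Y).
Species F and Species E form a cherry on this tree, so they are sister taxa.

Species E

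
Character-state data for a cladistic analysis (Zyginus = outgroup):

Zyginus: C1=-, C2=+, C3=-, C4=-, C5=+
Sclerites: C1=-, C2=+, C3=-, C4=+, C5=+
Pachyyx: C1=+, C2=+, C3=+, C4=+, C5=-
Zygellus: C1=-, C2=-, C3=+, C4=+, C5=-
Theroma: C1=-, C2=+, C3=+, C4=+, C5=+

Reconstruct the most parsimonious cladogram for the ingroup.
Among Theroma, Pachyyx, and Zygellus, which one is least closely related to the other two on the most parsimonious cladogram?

Theroma

Character polarity is set by the outgroup: the derived state is whichever differs from the outgroup's state, so for C2, C5 the derived state is '-', and for the remaining characters it is '+'.
C1 (derived state '+') is unique to Pachyyx (autapomorphy; uninformative for grouping).
C2 (derived state '-') is unique to Zygellus (autapomorphy; uninformative for grouping).
Only Pachyyx, Theroma, and Zygellus show the derived state '+' for C3, supporting them as a clade.
C4 (derived state '+') is shared by all ingroup taxa — unites the whole ingroup.
C5: derived state '-' in Pachyyx and Zygellus only — synapomorphy for {Pachyyx, Zygellus}.
Most parsimonious ingroup topology: (Sclerites,((Pachyyx,Zygellus),Theroma)).
Pachyyx and Zygellus share a more recent common ancestor with each other than either does with Theroma, so Theroma is the least closely related of the three.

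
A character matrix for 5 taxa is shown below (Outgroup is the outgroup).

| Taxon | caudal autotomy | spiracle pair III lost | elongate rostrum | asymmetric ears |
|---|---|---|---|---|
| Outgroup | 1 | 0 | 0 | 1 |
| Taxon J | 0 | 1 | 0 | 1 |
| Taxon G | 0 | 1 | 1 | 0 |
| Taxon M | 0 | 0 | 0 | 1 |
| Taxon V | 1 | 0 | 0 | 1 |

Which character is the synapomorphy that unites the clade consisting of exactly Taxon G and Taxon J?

spiracle pair III lost

Character polarity is set by the outgroup: the derived state is whichever differs from the outgroup's state, so for caudal autotomy, asymmetric ears the derived state is '0', and for the remaining characters it is '1'.
Only Taxon G, Taxon J, and Taxon M show the derived state '0' for caudal autotomy, supporting them as a clade.
Only Taxon G and Taxon J show the derived state '1' for spiracle pair III lost, supporting them as a clade.
elongate rostrum: derived state '1' in Taxon G only — an autapomorphy, so it tells us nothing about relationships among taxa.
asymmetric ears (derived state '0') is unique to Taxon G (autapomorphy; uninformative for grouping).
Most parsimonious ingroup topology: (((Taxon J,Taxon G),Taxon M),Taxon V).
The clade {Taxon G, Taxon J} is supported by spiracle pair III lost: its derived state '1' occurs in exactly those taxa and in no other taxon (including the outgroup).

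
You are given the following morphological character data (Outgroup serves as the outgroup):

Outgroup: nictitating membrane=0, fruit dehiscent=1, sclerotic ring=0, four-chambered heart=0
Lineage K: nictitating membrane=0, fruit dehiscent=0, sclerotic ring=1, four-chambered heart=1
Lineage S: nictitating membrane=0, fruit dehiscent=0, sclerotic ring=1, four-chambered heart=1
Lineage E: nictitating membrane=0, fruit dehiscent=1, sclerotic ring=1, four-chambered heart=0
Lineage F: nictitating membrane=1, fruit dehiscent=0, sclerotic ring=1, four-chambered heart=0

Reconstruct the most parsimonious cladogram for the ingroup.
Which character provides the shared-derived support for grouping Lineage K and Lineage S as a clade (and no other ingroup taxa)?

four-chambered heart

Character polarity is set by the outgroup: the derived state is whichever differs from the outgroup's state, so for fruit dehiscent the derived state is '0', and for the remaining characters it is '1'.
nictitating membrane: derived state '1' in Lineage F only — an autapomorphy, so it tells us nothing about relationships among taxa.
fruit dehiscent (derived state '0') is shared by Lineage F, Lineage K, and Lineage S — a synapomorphy uniting that clade.
sclerotic ring (derived state '1') is shared by all ingroup taxa — unites the whole ingroup.
four-chambered heart: derived state '1' in Lineage K and Lineage S only — synapomorphy for {Lineage K, Lineage S}.
Most parsimonious ingroup topology: (((Lineage K,Lineage S),Lineage F),Lineage E).
The clade {Lineage K, Lineage S} is supported by four-chambered heart: its derived state '1' occurs in exactly those taxa and in no other taxon (including the outgroup).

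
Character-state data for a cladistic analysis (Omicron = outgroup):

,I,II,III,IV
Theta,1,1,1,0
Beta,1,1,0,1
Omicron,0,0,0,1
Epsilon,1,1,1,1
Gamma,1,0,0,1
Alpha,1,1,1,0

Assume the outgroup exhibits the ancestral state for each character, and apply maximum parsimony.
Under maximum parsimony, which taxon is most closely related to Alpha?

Character polarity is set by the outgroup: the derived state is whichever differs from the outgroup's state, so for IV the derived state is '0', and for the remaining characters it is '1'.
I (derived state '1') is shared by all ingroup taxa — unites the whole ingroup.
Only Alpha, Beta, Epsilon, and Theta show the derived state '1' for II, supporting them as a clade.
III (derived state '1') is shared by Alpha, Epsilon, and Theta — a synapomorphy uniting that clade.
Only Alpha and Theta show the derived state '0' for IV, supporting them as a clade.
Most parsimonious ingroup topology: ((((Alpha,Theta),Epsilon),Beta),Gamma).
Alpha and Theta form a cherry on this tree, so they are sister taxa.

Theta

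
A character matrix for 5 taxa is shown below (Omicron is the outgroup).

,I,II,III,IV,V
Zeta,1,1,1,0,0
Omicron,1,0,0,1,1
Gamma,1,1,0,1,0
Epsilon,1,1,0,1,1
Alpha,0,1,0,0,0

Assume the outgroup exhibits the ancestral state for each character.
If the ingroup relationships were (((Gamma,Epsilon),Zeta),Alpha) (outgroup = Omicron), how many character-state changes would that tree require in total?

7

Map each character onto (((Gamma,Epsilon),Zeta),Alpha) (rooted by Omicron) and count the minimum state changes it requires (Fitch parsimony):
I: 1; II: 1; III: 1; IV: 2; V: 2.
Total tree length = 7.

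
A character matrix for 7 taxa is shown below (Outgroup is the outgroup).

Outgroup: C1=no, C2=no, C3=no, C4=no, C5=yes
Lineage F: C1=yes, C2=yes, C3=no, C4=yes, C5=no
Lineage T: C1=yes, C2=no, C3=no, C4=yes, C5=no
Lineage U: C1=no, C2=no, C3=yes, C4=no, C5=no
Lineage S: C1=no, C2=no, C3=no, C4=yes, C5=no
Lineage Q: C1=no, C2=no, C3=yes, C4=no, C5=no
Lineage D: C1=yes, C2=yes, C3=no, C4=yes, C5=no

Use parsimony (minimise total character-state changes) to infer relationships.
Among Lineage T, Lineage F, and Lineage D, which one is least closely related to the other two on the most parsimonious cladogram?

Lineage T

Character polarity is set by the outgroup: the derived state is whichever differs from the outgroup's state, so for C5 the derived state is 'no', and for the remaining characters it is 'yes'.
C1: derived state 'yes' in Lineage D, Lineage F, and Lineage T only — synapomorphy for {Lineage D, Lineage F, Lineage T}.
C2 (derived state 'yes') is shared by Lineage D and Lineage F — a synapomorphy uniting that clade.
C3: derived state 'yes' in Lineage Q and Lineage U only — synapomorphy for {Lineage Q, Lineage U}.
C4 (derived state 'yes') is shared by Lineage D, Lineage F, Lineage S, and Lineage T — a synapomorphy uniting that clade.
All ingroup taxa share the derived state 'no' for C5; it defines the ingroup but does not resolve relationships within it.
Most parsimonious ingroup topology: ((((Lineage F,Lineage D),Lineage T),Lineage S),(Lineage U,Lineage Q)).
Lineage D and Lineage F share a more recent common ancestor with each other than either does with Lineage T, so Lineage T is the least closely related of the three.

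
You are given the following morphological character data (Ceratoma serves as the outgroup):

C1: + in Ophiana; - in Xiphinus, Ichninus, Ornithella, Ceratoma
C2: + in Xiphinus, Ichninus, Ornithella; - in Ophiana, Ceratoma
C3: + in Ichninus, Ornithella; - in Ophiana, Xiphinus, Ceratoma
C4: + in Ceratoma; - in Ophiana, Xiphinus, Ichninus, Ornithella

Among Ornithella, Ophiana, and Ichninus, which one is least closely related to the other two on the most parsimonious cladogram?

Character polarity is set by the outgroup: the derived state is whichever differs from the outgroup's state, so for C4 the derived state is '-', and for the remaining characters it is '+'.
C1 (derived state '+') is unique to Ophiana (autapomorphy; uninformative for grouping).
C2: derived state '+' in Ichninus, Ornithella, and Xiphinus only — synapomorphy for {Ichninus, Ornithella, Xiphinus}.
C3 (derived state '+') is shared by Ichninus and Ornithella — a synapomorphy uniting that clade.
C4 (derived state '-') is shared by all ingroup taxa — unites the whole ingroup.
Most parsimonious ingroup topology: ((Xiphinus,(Ornithella,Ichninus)),Ophiana).
Ichninus and Ornithella share a more recent common ancestor with each other than either does with Ophiana, so Ophiana is the least closely related of the three.

Ophiana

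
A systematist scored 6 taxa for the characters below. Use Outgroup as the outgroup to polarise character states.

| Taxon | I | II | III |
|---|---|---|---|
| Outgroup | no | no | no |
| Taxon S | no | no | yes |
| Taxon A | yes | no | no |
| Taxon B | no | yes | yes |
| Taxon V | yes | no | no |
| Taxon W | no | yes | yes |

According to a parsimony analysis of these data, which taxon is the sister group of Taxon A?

Taxon V

The outgroup has state 'no' for every character, so 'yes' is the derived state throughout.
I (derived state 'yes') is shared by Taxon A and Taxon V — a synapomorphy uniting that clade.
II (derived state 'yes') is shared by Taxon B and Taxon W — a synapomorphy uniting that clade.
III: derived state 'yes' in Taxon B, Taxon S, and Taxon W only — synapomorphy for {Taxon B, Taxon S, Taxon W}.
Most parsimonious ingroup topology: ((Taxon S,(Taxon B,Taxon W)),(Taxon A,Taxon V)).
Taxon A and Taxon V form a cherry on this tree, so they are sister taxa.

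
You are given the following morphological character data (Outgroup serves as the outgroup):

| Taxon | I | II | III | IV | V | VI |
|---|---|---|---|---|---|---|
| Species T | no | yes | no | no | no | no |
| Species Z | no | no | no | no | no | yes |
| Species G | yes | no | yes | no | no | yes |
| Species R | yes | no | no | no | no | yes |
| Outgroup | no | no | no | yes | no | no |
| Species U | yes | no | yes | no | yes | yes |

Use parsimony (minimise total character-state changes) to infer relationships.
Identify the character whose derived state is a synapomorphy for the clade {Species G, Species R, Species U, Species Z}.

Character polarity is set by the outgroup: the derived state is whichever differs from the outgroup's state, so for IV the derived state is 'no', and for the remaining characters it is 'yes'.
Only Species G, Species R, and Species U show the derived state 'yes' for I, supporting them as a clade.
II (derived state 'yes') is unique to Species T (autapomorphy; uninformative for grouping).
Only Species G and Species U show the derived state 'yes' for III, supporting them as a clade.
IV (derived state 'no') is shared by all ingroup taxa — unites the whole ingroup.
V: derived state 'yes' in Species U only — an autapomorphy, so it tells us nothing about relationships among taxa.
VI: derived state 'yes' in Species G, Species R, Species U, and Species Z only — synapomorphy for {Species G, Species R, Species U, Species Z}.
Most parsimonious ingroup topology: (((Species R,(Species U,Species G)),Species Z),Species T).
The clade {Species G, Species R, Species U, Species Z} is supported by VI: its derived state 'yes' occurs in exactly those taxa and in no other taxon (including the outgroup).

VI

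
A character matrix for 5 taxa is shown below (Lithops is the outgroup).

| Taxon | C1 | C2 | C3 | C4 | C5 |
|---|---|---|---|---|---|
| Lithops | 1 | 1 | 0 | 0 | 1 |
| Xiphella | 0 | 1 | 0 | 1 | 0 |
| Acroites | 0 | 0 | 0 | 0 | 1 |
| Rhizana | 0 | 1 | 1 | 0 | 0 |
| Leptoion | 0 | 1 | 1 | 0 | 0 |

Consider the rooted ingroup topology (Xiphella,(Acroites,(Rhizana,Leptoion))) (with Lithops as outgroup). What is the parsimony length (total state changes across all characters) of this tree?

6

Map each character onto (Xiphella,(Acroites,(Rhizana,Leptoion))) (rooted by Lithops) and count the minimum state changes it requires (Fitch parsimony):
C1: 1; C2: 1; C3: 1; C4: 1; C5: 2.
Total tree length = 6.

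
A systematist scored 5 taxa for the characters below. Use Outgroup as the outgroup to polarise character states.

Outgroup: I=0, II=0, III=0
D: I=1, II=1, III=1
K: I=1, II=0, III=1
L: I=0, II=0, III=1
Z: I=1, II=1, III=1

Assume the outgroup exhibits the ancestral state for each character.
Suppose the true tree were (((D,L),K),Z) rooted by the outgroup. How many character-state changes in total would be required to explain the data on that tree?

5

Map each character onto (((D,L),K),Z) (rooted by Outgroup) and count the minimum state changes it requires (Fitch parsimony):
I: 2; II: 2; III: 1.
Total tree length = 5.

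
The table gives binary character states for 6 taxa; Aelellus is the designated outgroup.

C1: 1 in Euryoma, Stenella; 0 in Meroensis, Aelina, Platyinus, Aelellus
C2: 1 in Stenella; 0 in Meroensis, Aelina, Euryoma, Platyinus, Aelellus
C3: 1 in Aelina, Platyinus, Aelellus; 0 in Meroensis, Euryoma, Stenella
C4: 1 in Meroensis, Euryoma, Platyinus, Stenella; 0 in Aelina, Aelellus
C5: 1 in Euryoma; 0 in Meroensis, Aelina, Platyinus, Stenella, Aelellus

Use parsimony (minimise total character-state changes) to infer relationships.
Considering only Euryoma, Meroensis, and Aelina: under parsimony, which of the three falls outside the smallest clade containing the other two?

Character polarity is set by the outgroup: the derived state is whichever differs from the outgroup's state, so for C3 the derived state is '0', and for the remaining characters it is '1'.
Only Euryoma and Stenella show the derived state '1' for C1, supporting them as a clade.
C2 (derived state '1') is unique to Stenella (autapomorphy; uninformative for grouping).
C3 (derived state '0') is shared by Euryoma, Meroensis, and Stenella — a synapomorphy uniting that clade.
Only Euryoma, Meroensis, Platyinus, and Stenella show the derived state '1' for C4, supporting them as a clade.
C5 (derived state '1') is unique to Euryoma (autapomorphy; uninformative for grouping).
Most parsimonious ingroup topology: ((Platyinus,((Stenella,Euryoma),Meroensis)),Aelina).
Euryoma and Meroensis share a more recent common ancestor with each other than either does with Aelina, so Aelina is the least closely related of the three.

Aelina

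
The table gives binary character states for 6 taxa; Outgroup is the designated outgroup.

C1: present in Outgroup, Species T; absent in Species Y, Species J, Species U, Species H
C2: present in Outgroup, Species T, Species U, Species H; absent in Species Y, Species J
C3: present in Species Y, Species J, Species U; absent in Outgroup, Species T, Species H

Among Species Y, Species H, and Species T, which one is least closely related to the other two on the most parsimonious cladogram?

Character polarity is set by the outgroup: the derived state is whichever differs from the outgroup's state, so for C1, C2 the derived state is 'absent', and for the remaining characters it is 'present'.
C1 (derived state 'absent') is shared by Species H, Species J, Species U, and Species Y — a synapomorphy uniting that clade.
Only Species J and Species Y show the derived state 'absent' for C2, supporting them as a clade.
C3 (derived state 'present') is shared by Species J, Species U, and Species Y — a synapomorphy uniting that clade.
Most parsimonious ingroup topology: ((((Species Y,Species J),Species U),Species H),Species T).
Species Y and Species H share a more recent common ancestor with each other than either does with Species T, so Species T is the least closely related of the three.

Species T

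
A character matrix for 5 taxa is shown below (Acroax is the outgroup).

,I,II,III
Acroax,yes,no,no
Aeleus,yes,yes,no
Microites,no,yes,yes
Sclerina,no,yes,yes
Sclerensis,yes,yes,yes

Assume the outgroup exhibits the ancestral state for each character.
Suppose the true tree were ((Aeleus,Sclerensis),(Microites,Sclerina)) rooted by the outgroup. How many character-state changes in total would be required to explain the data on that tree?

4

Map each character onto ((Aeleus,Sclerensis),(Microites,Sclerina)) (rooted by Acroax) and count the minimum state changes it requires (Fitch parsimony):
I: 1; II: 1; III: 2.
Total tree length = 4.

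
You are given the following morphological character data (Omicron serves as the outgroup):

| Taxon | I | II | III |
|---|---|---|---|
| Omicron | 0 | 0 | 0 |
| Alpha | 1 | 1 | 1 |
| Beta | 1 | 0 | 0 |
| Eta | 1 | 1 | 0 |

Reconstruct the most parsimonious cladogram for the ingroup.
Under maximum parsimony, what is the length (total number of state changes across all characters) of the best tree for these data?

The outgroup has state '0' for every character, so '1' is the derived state throughout.
I (derived state '1') is shared by all ingroup taxa — unites the whole ingroup.
Only Alpha and Eta show the derived state '1' for II, supporting them as a clade.
III (derived state '1') is unique to Alpha (autapomorphy; uninformative for grouping).
Most parsimonious ingroup topology: ((Alpha,Eta),Beta).
Changes per character on this tree: I: 1; II: 1; III: 1.
Total = 3.

3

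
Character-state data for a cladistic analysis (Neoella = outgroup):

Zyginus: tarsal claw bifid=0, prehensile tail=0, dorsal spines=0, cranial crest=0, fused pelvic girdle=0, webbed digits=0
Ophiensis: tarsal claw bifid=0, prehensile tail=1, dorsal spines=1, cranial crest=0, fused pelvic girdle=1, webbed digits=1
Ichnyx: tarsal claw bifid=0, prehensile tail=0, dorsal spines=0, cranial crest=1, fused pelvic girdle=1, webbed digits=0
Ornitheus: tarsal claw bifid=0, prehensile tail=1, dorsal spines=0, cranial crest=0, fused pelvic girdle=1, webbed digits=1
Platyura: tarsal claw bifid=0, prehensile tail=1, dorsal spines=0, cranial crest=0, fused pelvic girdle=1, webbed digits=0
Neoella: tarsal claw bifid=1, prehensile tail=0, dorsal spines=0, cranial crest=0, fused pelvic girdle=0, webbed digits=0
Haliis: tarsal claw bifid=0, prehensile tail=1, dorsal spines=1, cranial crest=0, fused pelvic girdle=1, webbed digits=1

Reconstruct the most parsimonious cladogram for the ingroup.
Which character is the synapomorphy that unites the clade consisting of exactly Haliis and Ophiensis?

dorsal spines

Character polarity is set by the outgroup: the derived state is whichever differs from the outgroup's state, so for tarsal claw bifid the derived state is '0', and for the remaining characters it is '1'.
tarsal claw bifid (derived state '0') is shared by all ingroup taxa — unites the whole ingroup.
Only Haliis, Ophiensis, Ornitheus, and Platyura show the derived state '1' for prehensile tail, supporting them as a clade.
Only Haliis and Ophiensis show the derived state '1' for dorsal spines, supporting them as a clade.
cranial crest: derived state '1' in Ichnyx only — an autapomorphy, so it tells us nothing about relationships among taxa.
fused pelvic girdle (derived state '1') is shared by Haliis, Ichnyx, Ophiensis, Ornitheus, and Platyura — a synapomorphy uniting that clade.
webbed digits (derived state '1') is shared by Haliis, Ophiensis, and Ornitheus — a synapomorphy uniting that clade.
Most parsimonious ingroup topology: (((Platyura,((Haliis,Ophiensis),Ornitheus)),Ichnyx),Zyginus).
The clade {Haliis, Ophiensis} is supported by dorsal spines: its derived state '1' occurs in exactly those taxa and in no other taxon (including the outgroup).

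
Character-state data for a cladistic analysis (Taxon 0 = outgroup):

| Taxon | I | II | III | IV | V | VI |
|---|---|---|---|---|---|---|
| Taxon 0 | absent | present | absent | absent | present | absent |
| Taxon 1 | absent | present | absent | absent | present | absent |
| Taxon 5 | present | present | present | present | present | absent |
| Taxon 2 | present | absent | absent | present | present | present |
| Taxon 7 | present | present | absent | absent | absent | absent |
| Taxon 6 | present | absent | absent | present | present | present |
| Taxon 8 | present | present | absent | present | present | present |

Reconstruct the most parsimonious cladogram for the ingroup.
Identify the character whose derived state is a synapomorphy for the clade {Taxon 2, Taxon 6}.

Character polarity is set by the outgroup: the derived state is whichever differs from the outgroup's state, so for II, V the derived state is 'absent', and for the remaining characters it is 'present'.
I (derived state 'present') is shared by Taxon 2, Taxon 5, Taxon 6, Taxon 7, and Taxon 8 — a synapomorphy uniting that clade.
II (derived state 'absent') is shared by Taxon 2 and Taxon 6 — a synapomorphy uniting that clade.
III: derived state 'present' in Taxon 5 only — an autapomorphy, so it tells us nothing about relationships among taxa.
IV: derived state 'present' in Taxon 2, Taxon 5, Taxon 6, and Taxon 8 only — synapomorphy for {Taxon 2, Taxon 5, Taxon 6, Taxon 8}.
V (derived state 'absent') is unique to Taxon 7 (autapomorphy; uninformative for grouping).
VI: derived state 'present' in Taxon 2, Taxon 6, and Taxon 8 only — synapomorphy for {Taxon 2, Taxon 6, Taxon 8}.
Most parsimonious ingroup topology: (Taxon 1,((Taxon 5,((Taxon 2,Taxon 6),Taxon 8)),Taxon 7)).
The clade {Taxon 2, Taxon 6} is supported by II: its derived state 'absent' occurs in exactly those taxa and in no other taxon (including the outgroup).

II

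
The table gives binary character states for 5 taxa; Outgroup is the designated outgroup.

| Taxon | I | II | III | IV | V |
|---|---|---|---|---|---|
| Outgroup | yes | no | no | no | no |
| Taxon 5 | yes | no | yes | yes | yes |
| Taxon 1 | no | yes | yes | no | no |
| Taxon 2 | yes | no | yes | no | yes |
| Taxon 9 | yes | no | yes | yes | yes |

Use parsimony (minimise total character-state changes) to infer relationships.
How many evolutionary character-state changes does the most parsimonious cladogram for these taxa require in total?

Character polarity is set by the outgroup: the derived state is whichever differs from the outgroup's state, so for I the derived state is 'no', and for the remaining characters it is 'yes'.
I (derived state 'no') is unique to Taxon 1 (autapomorphy; uninformative for grouping).
II (derived state 'yes') is unique to Taxon 1 (autapomorphy; uninformative for grouping).
III (derived state 'yes') is shared by all ingroup taxa — unites the whole ingroup.
IV (derived state 'yes') is shared by Taxon 5 and Taxon 9 — a synapomorphy uniting that clade.
Only Taxon 2, Taxon 5, and Taxon 9 show the derived state 'yes' for V, supporting them as a clade.
Most parsimonious ingroup topology: (((Taxon 5,Taxon 9),Taxon 2),Taxon 1).
Changes per character on this tree: I: 1; II: 1; III: 1; IV: 1; V: 1.
Total = 5.

5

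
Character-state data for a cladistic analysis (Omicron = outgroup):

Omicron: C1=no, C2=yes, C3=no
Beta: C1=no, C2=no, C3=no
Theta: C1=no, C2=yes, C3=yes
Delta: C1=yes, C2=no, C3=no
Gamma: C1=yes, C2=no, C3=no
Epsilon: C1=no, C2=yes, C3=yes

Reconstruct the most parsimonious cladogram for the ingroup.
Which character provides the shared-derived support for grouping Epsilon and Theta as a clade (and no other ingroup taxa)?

C3

Character polarity is set by the outgroup: the derived state is whichever differs from the outgroup's state, so for C2 the derived state is 'no', and for the remaining characters it is 'yes'.
Only Delta and Gamma show the derived state 'yes' for C1, supporting them as a clade.
C2: derived state 'no' in Beta, Delta, and Gamma only — synapomorphy for {Beta, Delta, Gamma}.
Only Epsilon and Theta show the derived state 'yes' for C3, supporting them as a clade.
Most parsimonious ingroup topology: ((Beta,(Delta,Gamma)),(Theta,Epsilon)).
The clade {Epsilon, Theta} is supported by C3: its derived state 'yes' occurs in exactly those taxa and in no other taxon (including the outgroup).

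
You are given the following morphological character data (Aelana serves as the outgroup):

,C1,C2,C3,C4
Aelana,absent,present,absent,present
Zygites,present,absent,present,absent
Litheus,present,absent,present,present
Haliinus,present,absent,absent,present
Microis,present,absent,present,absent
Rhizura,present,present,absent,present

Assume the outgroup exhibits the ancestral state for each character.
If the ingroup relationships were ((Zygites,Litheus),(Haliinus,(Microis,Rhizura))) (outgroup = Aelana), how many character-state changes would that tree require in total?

Map each character onto ((Zygites,Litheus),(Haliinus,(Microis,Rhizura))) (rooted by Aelana) and count the minimum state changes it requires (Fitch parsimony):
C1: 1; C2: 2; C3: 2; C4: 2.
Total tree length = 7.

7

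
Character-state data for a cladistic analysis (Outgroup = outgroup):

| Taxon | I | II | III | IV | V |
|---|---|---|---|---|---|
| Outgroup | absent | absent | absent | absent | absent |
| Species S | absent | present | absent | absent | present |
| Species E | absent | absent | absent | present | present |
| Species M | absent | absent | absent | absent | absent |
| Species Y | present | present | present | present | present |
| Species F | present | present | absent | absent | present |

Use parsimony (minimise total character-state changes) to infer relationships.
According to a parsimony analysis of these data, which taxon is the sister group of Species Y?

Species F

The outgroup has state 'absent' for every character, so 'present' is the derived state throughout.
I: derived state 'present' in Species F and Species Y only — synapomorphy for {Species F, Species Y}.
Only Species F, Species S, and Species Y show the derived state 'present' for II, supporting them as a clade.
III: derived state 'present' in Species Y only — an autapomorphy, so it tells us nothing about relationships among taxa.
IV groups Species E and Species Y, which is incompatible with the clades supported by the remaining characters; treating it as convergent (homoplasy) costs fewer steps than any alternative tree.
V: derived state 'present' in Species E, Species F, Species S, and Species Y only — synapomorphy for {Species E, Species F, Species S, Species Y}.
Most parsimonious ingroup topology: (((Species S,(Species Y,Species F)),Species E),Species M).
Species Y and Species F form a cherry on this tree, so they are sister taxa.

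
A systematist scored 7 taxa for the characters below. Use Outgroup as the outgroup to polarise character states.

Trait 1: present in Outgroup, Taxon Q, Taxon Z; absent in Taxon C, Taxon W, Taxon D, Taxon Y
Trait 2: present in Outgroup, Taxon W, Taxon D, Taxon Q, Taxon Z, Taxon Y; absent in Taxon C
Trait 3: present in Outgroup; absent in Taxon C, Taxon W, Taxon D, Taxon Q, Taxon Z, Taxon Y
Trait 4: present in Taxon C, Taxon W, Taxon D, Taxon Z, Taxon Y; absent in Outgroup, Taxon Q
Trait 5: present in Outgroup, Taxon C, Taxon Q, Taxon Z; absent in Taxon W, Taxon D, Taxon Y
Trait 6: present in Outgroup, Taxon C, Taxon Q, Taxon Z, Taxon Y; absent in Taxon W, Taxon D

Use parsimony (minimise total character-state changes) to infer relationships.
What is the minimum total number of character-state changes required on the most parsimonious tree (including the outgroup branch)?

6

Character polarity is set by the outgroup: the derived state is whichever differs from the outgroup's state, so for Trait 1, Trait 2, Trait 3, Trait 5, Trait 6 the derived state is 'absent', and for the remaining characters it is 'present'.
Only Taxon C, Taxon D, Taxon W, and Taxon Y show the derived state 'absent' for Trait 1, supporting them as a clade.
Trait 2 (derived state 'absent') is unique to Taxon C (autapomorphy; uninformative for grouping).
Trait 3 (derived state 'absent') is shared by all ingroup taxa — unites the whole ingroup.
Trait 4 (derived state 'present') is shared by Taxon C, Taxon D, Taxon W, Taxon Y, and Taxon Z — a synapomorphy uniting that clade.
Trait 5 (derived state 'absent') is shared by Taxon D, Taxon W, and Taxon Y — a synapomorphy uniting that clade.
Trait 6 (derived state 'absent') is shared by Taxon D and Taxon W — a synapomorphy uniting that clade.
Most parsimonious ingroup topology: (((Taxon C,((Taxon W,Taxon D),Taxon Y)),Taxon Z),Taxon Q).
Changes per character on this tree: Trait 1: 1; Trait 2: 1; Trait 3: 1; Trait 4: 1; Trait 5: 1; Trait 6: 1.
Total = 6.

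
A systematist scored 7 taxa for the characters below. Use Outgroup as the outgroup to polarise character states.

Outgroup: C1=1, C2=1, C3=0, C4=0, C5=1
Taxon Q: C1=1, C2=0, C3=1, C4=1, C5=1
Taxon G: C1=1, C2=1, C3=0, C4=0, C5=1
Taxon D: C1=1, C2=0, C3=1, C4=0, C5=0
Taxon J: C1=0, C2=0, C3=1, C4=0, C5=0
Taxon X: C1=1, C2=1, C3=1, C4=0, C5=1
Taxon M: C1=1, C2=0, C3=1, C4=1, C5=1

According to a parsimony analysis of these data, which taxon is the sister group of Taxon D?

Taxon J

Character polarity is set by the outgroup: the derived state is whichever differs from the outgroup's state, so for C1, C2, C5 the derived state is '0', and for the remaining characters it is '1'.
C1 (derived state '0') is unique to Taxon J (autapomorphy; uninformative for grouping).
C2 (derived state '0') is shared by Taxon D, Taxon J, Taxon M, and Taxon Q — a synapomorphy uniting that clade.
C3 (derived state '1') is shared by Taxon D, Taxon J, Taxon M, Taxon Q, and Taxon X — a synapomorphy uniting that clade.
Only Taxon M and Taxon Q show the derived state '1' for C4, supporting them as a clade.
C5: derived state '0' in Taxon D and Taxon J only — synapomorphy for {Taxon D, Taxon J}.
Most parsimonious ingroup topology: ((((Taxon Q,Taxon M),(Taxon D,Taxon J)),Taxon X),Taxon G).
Taxon D and Taxon J form a cherry on this tree, so they are sister taxa.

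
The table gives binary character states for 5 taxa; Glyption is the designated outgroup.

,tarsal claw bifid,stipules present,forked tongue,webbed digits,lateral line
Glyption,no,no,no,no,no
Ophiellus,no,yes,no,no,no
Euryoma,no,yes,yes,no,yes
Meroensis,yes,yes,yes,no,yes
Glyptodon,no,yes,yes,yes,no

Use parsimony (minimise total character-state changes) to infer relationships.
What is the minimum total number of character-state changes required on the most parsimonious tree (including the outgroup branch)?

5

The outgroup has state 'no' for every character, so 'yes' is the derived state throughout.
tarsal claw bifid (derived state 'yes') is unique to Meroensis (autapomorphy; uninformative for grouping).
All ingroup taxa share the derived state 'yes' for stipules present; it defines the ingroup but does not resolve relationships within it.
forked tongue (derived state 'yes') is shared by Euryoma, Glyptodon, and Meroensis — a synapomorphy uniting that clade.
webbed digits (derived state 'yes') is unique to Glyptodon (autapomorphy; uninformative for grouping).
lateral line: derived state 'yes' in Euryoma and Meroensis only — synapomorphy for {Euryoma, Meroensis}.
Most parsimonious ingroup topology: (Ophiellus,((Euryoma,Meroensis),Glyptodon)).
Changes per character on this tree: tarsal claw bifid: 1; stipules present: 1; forked tongue: 1; webbed digits: 1; lateral line: 1.
Total = 5.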